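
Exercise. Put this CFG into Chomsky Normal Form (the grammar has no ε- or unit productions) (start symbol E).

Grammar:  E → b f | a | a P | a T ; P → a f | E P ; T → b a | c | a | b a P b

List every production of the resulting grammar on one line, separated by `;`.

E → X1 X2 | a | X3 P | X3 T; P → X3 X2 | E P; T → X1 X3 | c | a | X1 Y1; X1 → b; X2 → f; X3 → a; Y1 → X3 Y2; Y2 → P X1

Introduce a nonterminal for each terminal appearing in a rule of length ≥ 2: X1 → b, X2 → f, X3 → a.
Binarize each right-hand side of length ≥ 3 by chaining fresh nonterminals (Y1, Y2, …): affected rules were T → X1 X3 P X1.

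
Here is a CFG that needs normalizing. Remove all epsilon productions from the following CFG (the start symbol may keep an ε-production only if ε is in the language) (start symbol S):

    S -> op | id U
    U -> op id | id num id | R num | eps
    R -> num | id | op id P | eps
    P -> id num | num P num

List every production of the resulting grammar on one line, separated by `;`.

S -> op | id U | id; U -> op id | id num id | R num | num; R -> num | id | op id P; P -> id num | num P num

The nullable symbols are {R, U}.
ε ∉ L(G), so no ε-production is kept.
Expand every rule over subsets of its nullable positions: S → id U gives id U | id. U → R num gives R num | num.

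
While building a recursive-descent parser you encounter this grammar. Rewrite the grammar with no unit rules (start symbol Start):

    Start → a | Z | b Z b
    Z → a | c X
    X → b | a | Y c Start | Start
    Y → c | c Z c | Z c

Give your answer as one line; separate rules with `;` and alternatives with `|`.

Unit pairs: Start ⇒* {Z}; X ⇒* {Start, Z}.
For each unit pair (A, B), copy every non-unit production of B to A, then drop all unit productions.

Start → a | c X | b Z b; Z → a | c X; X → a | c X | b Z b | b | Y c Start; Y → c | c Z c | Z c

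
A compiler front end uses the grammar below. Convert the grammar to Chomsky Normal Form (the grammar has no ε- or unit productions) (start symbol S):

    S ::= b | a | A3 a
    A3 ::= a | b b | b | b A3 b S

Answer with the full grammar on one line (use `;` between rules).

Introduce a nonterminal for each terminal appearing in a rule of length ≥ 2: X1 → a, X2 → b.
Binarize each right-hand side of length ≥ 3 by chaining fresh nonterminals (Y1, Y2, …): affected rules were A3 → X2 A3 X2 S.

S ::= b | a | A3 X1; A3 ::= a | X2 X2 | b | X2 Y1; X1 ::= a; X2 ::= b; Y1 ::= A3 Y2; Y2 ::= X2 S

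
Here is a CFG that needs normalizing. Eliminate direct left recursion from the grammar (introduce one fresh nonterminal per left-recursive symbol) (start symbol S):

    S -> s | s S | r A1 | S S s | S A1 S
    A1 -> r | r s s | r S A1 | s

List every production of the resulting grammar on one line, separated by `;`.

Directly left-recursive nonterminal: S.
For S: α = {S s, A1 S}, β = {s, s S, r A1}. Rewrite as S → β S' and S' → α S' | ε.

S -> s S' | s S S' | r A1 S'; A1 -> r | r s s | r S A1 | s; S' -> S s S' | A1 S S' | ε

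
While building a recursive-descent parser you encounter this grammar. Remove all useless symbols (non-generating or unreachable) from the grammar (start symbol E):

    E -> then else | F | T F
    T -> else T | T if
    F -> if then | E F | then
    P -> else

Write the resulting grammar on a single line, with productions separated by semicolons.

E -> then else | F; F -> if then | E F | then

Generating nonterminals: {E, F, P}.
Reachable from E after that: {E, F}.
Removed useless symbols: {P, T} and every production mentioning them.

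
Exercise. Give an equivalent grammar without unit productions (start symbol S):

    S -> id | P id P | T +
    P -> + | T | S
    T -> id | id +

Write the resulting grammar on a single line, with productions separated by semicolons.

Unit pairs: P ⇒* {S, T}.
For each unit pair (A, B), copy every non-unit production of B to A, then drop all unit productions.

S -> id | P id P | T +; P -> id | P id P | T + | + | id +; T -> id | id +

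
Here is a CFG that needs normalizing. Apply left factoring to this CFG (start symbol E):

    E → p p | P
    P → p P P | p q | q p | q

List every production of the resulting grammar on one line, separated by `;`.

E → p p | P; P → p P' | q P''; P' → P P | q; P'' → p | eps

P has alternatives sharing prefix 'p': factor to P → p P' with P' → P P | q.
P has alternatives sharing prefix 'q': factor to P → q P'' with P'' → p | ε.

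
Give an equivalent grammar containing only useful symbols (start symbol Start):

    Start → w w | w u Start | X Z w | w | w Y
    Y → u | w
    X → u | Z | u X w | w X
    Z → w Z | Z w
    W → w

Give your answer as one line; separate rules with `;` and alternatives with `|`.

Start → w w | w u Start | w | w Y; Y → u | w

Generating nonterminals: {Start, W, X, Y}.
Reachable from Start after that: {Start, Y}.
Removed useless symbols: {W, X, Z} and every production mentioning them.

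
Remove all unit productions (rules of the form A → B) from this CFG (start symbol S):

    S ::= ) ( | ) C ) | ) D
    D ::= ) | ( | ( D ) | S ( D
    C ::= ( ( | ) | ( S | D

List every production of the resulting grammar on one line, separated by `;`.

S ::= ) ( | ) C ) | ) D; D ::= ) | ( | ( D ) | S ( D; C ::= ( ( | ) | ( S | ( | ( D ) | S ( D

Unit pairs: C ⇒* {D}.
For every A with A ⇒* B via unit rules, add B's non-unit alternatives to A; then delete every rule of the form X → Y.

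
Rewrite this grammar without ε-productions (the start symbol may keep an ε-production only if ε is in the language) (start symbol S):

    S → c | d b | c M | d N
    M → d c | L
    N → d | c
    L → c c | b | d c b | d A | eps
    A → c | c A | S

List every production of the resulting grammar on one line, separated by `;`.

Nullable set = {L, M}.
ε ∉ L(G), so no ε-production is kept.

S → c | d b | c M | d N; M → d c | L; N → d | c; L → c c | b | d c b | d A; A → c | c A | S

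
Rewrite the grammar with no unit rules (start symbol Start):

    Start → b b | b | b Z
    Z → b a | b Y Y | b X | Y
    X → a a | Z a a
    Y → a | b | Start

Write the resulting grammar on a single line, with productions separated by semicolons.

Unit pairs: Y ⇒* {Start}; Z ⇒* {Start, Y}.
Replace each nonterminal's rules with the union of the non-unit rules of every nonterminal it unit-derives.

Start → b b | b | b Z; Z → b a | b Y Y | b X | b b | b | b Z | a; X → a a | Z a a; Y → b b | b | b Z | a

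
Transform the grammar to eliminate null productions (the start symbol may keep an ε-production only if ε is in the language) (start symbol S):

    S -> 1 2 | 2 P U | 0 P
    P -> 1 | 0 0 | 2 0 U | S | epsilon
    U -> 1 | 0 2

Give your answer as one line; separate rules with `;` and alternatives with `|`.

S -> 1 2 | 2 P U | 2 U | 0 P | 0; P -> 1 | 0 0 | 2 0 U | S; U -> 1 | 0 2

Nullable set = {P}.
ε ∉ L(G), so no ε-production is kept.
For each production, add variants omitting each subset of nullable occurrences: S → 2 P U gives 2 P U | 2 U. S → 0 P gives 0 P | 0.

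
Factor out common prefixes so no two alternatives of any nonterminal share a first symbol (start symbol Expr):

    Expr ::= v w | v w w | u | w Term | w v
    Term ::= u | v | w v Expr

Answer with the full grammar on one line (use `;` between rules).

Expr ::= u | v w Expr1 | w Expr2; Term ::= u | v | w v Expr; Expr1 ::= ε | w; Expr2 ::= Term | v

Expr has alternatives sharing prefix 'v w': factor to Expr → v w Expr1 with Expr1 → ε | w.
Expr has alternatives sharing prefix 'w': factor to Expr → w Expr2 with Expr2 → Term | v.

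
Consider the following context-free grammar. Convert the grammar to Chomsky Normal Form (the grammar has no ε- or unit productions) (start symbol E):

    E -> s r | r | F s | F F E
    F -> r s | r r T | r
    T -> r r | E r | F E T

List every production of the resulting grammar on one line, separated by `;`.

Introduce a nonterminal for each terminal appearing in a rule of length ≥ 2: X1 → s, X2 → r.
Binarize each right-hand side of length ≥ 3 by chaining fresh nonterminals (Y1, Y2, …): affected rules were E → F F E; F → X2 X2 T; T → F E T.

E -> X1 X2 | r | F X1 | F Y1; F -> X2 X1 | X2 Y2 | r; T -> X2 X2 | E X2 | F Y3; X1 -> s; X2 -> r; Y1 -> F E; Y2 -> X2 T; Y3 -> E T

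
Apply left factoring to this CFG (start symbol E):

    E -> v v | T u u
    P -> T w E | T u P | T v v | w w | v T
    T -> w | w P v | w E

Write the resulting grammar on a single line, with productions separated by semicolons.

E -> v v | T u u; P -> w w | v T | T P'; T -> w T'; P' -> w E | u P | v v; T' -> ε | P v | E

P has alternatives sharing prefix 'T': factor to P → T P' with P' → w E | u P | v v.
T has alternatives sharing prefix 'w': factor to T → w T' with T' → ε | P v | E.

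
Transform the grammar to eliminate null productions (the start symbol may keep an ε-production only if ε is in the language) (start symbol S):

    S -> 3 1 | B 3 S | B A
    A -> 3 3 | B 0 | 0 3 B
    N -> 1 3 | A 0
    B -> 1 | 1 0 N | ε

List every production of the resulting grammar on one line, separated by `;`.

S -> 3 1 | B 3 S | 3 S | B A | A; A -> 3 3 | B 0 | 0 | 0 3 B | 0 3; N -> 1 3 | A 0; B -> 1 | 1 0 N

Nullable set = {B}.
ε ∉ L(G), so no ε-production is kept.
For each production, add variants omitting each subset of nullable occurrences: S → B 3 S gives B 3 S | 3 S. S → B A gives B A | A. A → B 0 gives B 0 | 0. A → 0 3 B gives 0 3 B | 0 3.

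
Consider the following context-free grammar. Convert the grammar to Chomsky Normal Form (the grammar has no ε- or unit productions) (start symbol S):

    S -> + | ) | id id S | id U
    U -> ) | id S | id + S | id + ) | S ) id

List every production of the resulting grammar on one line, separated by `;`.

Introduce a nonterminal for each terminal appearing in a rule of length ≥ 2: X1 → id, X2 → +, X3 → ).
Binarize each right-hand side of length ≥ 3 by chaining fresh nonterminals (Y1, Y2, …): affected rules were S → X1 X1 S; U → X1 X2 S; U → X1 X2 X3; U → S X3 X1.

S -> + | ) | X1 Y1 | X1 U; U -> ) | X1 S | X1 Y2 | X1 Y3 | S Y4; X1 -> id; X2 -> +; X3 -> ); Y1 -> X1 S; Y2 -> X2 S; Y3 -> X2 X3; Y4 -> X3 X1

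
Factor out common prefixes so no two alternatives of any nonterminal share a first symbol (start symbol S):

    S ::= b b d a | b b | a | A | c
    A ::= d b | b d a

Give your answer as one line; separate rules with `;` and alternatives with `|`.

S has alternatives sharing prefix 'b b': factor to S → b b S' with S' → d a | ε.

S ::= a | A | c | b b S'; A ::= d b | b d a; S' ::= d a | epsilon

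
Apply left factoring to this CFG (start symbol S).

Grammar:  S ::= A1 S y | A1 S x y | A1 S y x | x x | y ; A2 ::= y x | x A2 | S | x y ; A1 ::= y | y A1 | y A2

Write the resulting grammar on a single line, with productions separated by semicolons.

S has alternatives sharing prefix 'A1 S': factor to S → A1 S S' with S' → y | x y | y x.
A2 has alternatives sharing prefix 'x': factor to A2 → x A2' with A2' → A2 | y.
A1 has alternatives sharing prefix 'y': factor to A1 → y A1' with A1' → ε | A1 | A2.
S' has alternatives sharing prefix 'y': factor to S' → y S'' with S'' → ε | x.

S ::= x x | y | A1 S S'; A2 ::= y x | S | x A2'; A1 ::= y A1'; S' ::= x y | y S''; A2' ::= A2 | y; A1' ::= ε | A1 | A2; S'' ::= ε | x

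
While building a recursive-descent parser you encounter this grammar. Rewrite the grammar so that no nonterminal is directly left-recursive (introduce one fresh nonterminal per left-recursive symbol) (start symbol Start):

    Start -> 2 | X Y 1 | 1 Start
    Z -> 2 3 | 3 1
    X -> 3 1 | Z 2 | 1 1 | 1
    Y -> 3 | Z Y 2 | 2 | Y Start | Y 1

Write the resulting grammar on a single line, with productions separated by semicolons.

Y is directly left-recursive.
For Y: α = {Start, 1}, β = {3, Z Y 2, 2}. Rewrite as Y → β Y1 and Y1 → α Y1 | ε.

Start -> 2 | X Y 1 | 1 Start; Z -> 2 3 | 3 1; X -> 3 1 | Z 2 | 1 1 | 1; Y -> 3 Y1 | Z Y 2 Y1 | 2 Y1; Y1 -> Start Y1 | 1 Y1 | epsilon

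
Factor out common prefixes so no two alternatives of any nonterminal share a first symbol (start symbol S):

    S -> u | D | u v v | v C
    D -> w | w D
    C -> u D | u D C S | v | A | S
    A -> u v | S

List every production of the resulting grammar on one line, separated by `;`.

S -> D | v C | u S'; D -> w D'; C -> v | A | S | u D C'; A -> u v | S; S' -> ε | v v; D' -> ε | D; C' -> ε | C S

S has alternatives sharing prefix 'u': factor to S → u S' with S' → ε | v v.
D has alternatives sharing prefix 'w': factor to D → w D' with D' → ε | D.
C has alternatives sharing prefix 'u D': factor to C → u D C' with C' → ε | C S.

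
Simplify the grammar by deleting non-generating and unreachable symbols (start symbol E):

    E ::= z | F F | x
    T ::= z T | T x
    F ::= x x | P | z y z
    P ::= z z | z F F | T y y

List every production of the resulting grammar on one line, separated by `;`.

E ::= z | F F | x; F ::= x x | P | z y z; P ::= z z | z F F

Generating nonterminals: {E, F, P}.
Reachable from E after that: {E, F, P}.
Removed useless symbols: {T} and every production mentioning them.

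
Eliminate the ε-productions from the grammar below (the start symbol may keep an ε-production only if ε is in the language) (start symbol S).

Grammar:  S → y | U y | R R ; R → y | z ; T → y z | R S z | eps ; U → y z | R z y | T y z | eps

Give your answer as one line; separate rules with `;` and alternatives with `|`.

The nullable symbols are {T, U}.
ε ∉ L(G), so no ε-production is kept.

S → y | U y | R R; R → y | z; T → y z | R S z; U → y z | R z y | T y z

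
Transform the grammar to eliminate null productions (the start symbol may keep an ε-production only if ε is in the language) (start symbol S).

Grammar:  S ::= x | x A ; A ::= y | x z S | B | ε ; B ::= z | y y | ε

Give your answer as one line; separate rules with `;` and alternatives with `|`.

S ::= x | x A; A ::= y | x z S | B; B ::= z | y y

Nullable set = {A, B}.
ε ∉ L(G), so no ε-production is kept.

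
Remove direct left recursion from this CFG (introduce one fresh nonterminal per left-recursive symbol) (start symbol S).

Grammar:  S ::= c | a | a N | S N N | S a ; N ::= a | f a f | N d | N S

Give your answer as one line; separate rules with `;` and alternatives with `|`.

S ::= c S' | a S' | a N S'; N ::= a N' | f a f N'; S' ::= N N S' | a S' | ε; N' ::= d N' | S N' | ε

Left recursion appears on S, N.
For S: α = {N N, a}, β = {c, a, a N}. Rewrite as S → β S' and S' → α S' | ε.
For N: α = {d, S}, β = {a, f a f}. Rewrite as N → β N' and N' → α N' | ε.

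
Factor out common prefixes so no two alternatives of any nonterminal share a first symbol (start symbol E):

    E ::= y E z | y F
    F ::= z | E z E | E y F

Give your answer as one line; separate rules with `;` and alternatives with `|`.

E ::= y E'; F ::= z | E F'; E' ::= E z | F; F' ::= z E | y F

E has alternatives sharing prefix 'y': factor to E → y E' with E' → E z | F.
F has alternatives sharing prefix 'E': factor to F → E F' with F' → z E | y F.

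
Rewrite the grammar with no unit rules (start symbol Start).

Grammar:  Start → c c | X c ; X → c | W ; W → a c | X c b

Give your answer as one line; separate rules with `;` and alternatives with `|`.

Start → c c | X c; X → c | a c | X c b; W → a c | X c b

Unit pairs: X ⇒* {W}.
For every A with A ⇒* B via unit rules, add B's non-unit alternatives to A; then delete every rule of the form X → Y.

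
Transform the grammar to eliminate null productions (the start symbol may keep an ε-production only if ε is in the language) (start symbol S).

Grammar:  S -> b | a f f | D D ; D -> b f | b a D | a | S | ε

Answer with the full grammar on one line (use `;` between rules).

S -> b | a f f | D D | D | ε; D -> b f | b a D | b a | a | S

Nullable nonterminals: {D, S}.
ε ∈ L(G) since S is nullable, so keep S → ε.
For each production, add variants omitting each subset of nullable occurrences: S → D D gives D D | D. D → b a D gives b a D | b a.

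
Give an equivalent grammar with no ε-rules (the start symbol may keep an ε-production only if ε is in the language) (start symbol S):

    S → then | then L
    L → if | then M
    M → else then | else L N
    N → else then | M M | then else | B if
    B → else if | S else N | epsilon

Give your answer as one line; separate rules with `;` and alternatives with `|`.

Nullable nonterminals: {B}.
ε ∉ L(G), so no ε-production is kept.
For each production, add variants omitting each subset of nullable occurrences: N → B if gives B if | if.

S → then | then L; L → if | then M; M → else then | else L N; N → else then | M M | then else | B if | if; B → else if | S else N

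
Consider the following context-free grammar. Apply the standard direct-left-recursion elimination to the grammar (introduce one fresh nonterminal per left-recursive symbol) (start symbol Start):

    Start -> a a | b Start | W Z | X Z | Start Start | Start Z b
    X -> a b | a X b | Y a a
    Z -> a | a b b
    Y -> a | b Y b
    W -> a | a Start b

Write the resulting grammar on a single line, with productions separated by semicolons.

Start is directly left-recursive.
For Start: α = {Start, Z b}, β = {a a, b Start, W Z, X Z}. Rewrite as Start → β Start1 and Start1 → α Start1 | ε.

Start -> a a Start1 | b Start Start1 | W Z Start1 | X Z Start1; X -> a b | a X b | Y a a; Z -> a | a b b; Y -> a | b Y b; W -> a | a Start b; Start1 -> Start Start1 | Z b Start1 | ε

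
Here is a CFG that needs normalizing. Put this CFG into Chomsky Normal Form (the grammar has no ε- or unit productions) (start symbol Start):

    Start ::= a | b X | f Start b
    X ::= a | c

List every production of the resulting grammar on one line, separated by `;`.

Start ::= a | X1 X | X2 Y1; X ::= a | c; X1 ::= b; X2 ::= f; Y1 ::= Start X1

Introduce a nonterminal for each terminal appearing in a rule of length ≥ 2: X1 → b, X2 → f.
Binarize each right-hand side of length ≥ 3 by chaining fresh nonterminals (Y1, Y2, …): affected rules were Start → X2 Start X1.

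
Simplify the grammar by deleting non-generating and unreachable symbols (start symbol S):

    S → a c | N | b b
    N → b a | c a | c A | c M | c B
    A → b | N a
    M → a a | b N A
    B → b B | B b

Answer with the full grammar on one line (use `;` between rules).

S → a c | N | b b; N → b a | c a | c A | c M; A → b | N a; M → a a | b N A

Generating nonterminals: {A, M, N, S}.
Reachable from S after that: {A, M, N, S}.
Removed useless symbols: {B} and every production mentioning them.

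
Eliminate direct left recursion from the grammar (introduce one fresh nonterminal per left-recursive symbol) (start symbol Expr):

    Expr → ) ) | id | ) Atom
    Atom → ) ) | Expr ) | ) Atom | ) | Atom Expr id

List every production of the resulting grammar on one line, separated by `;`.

Left recursion appears on Atom.
For Atom: α = {Expr id}, β = {) ), Expr ), ) Atom, )}. Rewrite as Atom → β Atom1 and Atom1 → α Atom1 | ε.

Expr → ) ) | id | ) Atom; Atom → ) ) Atom1 | Expr ) Atom1 | ) Atom Atom1 | ) Atom1; Atom1 → Expr id Atom1 | ε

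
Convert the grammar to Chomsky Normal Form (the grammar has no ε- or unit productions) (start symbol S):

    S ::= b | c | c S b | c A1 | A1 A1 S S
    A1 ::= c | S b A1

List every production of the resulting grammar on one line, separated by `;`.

Introduce a nonterminal for each terminal appearing in a rule of length ≥ 2: X1 → c, X2 → b.
Binarize each right-hand side of length ≥ 3 by chaining fresh nonterminals (Y1, Y2, …): affected rules were S → X1 S X2; S → A1 A1 S S; A1 → S X2 A1.

S ::= b | c | X1 Y1 | X1 A1 | A1 Y2; A1 ::= c | S Y4; X1 ::= c; X2 ::= b; Y1 ::= S X2; Y2 ::= A1 Y3; Y3 ::= S S; Y4 ::= X2 A1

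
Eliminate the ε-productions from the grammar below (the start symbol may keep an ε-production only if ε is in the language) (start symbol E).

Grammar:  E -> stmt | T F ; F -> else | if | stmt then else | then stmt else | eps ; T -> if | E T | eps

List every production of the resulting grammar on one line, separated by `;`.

Nullable set = {E, F, T}.
ε ∈ L(G) since E is nullable, so keep E → ε.
Add the nullable-subset variants: E → T F gives T F | T | F. T → E T gives E T | E.

E -> stmt | T F | T | F | eps; F -> else | if | stmt then else | then stmt else; T -> if | E T | E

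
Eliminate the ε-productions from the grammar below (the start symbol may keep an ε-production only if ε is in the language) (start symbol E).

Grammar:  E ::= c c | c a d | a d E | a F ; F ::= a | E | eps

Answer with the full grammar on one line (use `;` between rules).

E ::= c c | c a d | a d E | a F | a; F ::= a | E

Nullable nonterminals: {F}.
ε ∉ L(G), so no ε-production is kept.
Add the nullable-subset variants: E → a F gives a F | a.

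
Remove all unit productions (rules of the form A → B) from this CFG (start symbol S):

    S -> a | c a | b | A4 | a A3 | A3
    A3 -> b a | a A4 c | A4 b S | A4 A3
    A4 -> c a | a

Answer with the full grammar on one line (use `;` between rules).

S -> c a | a | b | a A3 | b a | a A4 c | A4 b S | A4 A3; A3 -> b a | a A4 c | A4 b S | A4 A3; A4 -> c a | a

Unit pairs: S ⇒* {A3, A4}.
For each unit pair (A, B), copy every non-unit production of B to A, then drop all unit productions.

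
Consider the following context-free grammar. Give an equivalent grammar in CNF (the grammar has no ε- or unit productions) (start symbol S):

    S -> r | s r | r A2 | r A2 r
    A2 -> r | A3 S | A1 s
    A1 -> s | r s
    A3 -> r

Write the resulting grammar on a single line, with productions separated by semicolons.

S -> r | X1 X2 | X2 A2 | X2 Y1; A2 -> r | A3 S | A1 X1; A1 -> s | X2 X1; A3 -> r; X1 -> s; X2 -> r; Y1 -> A2 X2

Introduce a nonterminal for each terminal appearing in a rule of length ≥ 2: X1 → s, X2 → r.
Binarize each right-hand side of length ≥ 3 by chaining fresh nonterminals (Y1, Y2, …): affected rules were S → X2 A2 X2.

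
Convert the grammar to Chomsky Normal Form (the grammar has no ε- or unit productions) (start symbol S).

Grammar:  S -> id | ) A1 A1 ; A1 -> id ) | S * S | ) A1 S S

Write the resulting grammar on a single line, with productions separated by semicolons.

Introduce a nonterminal for each terminal appearing in a rule of length ≥ 2: X1 → ), X2 → id, X3 → *.
Binarize each right-hand side of length ≥ 3 by chaining fresh nonterminals (Y1, Y2, …): affected rules were S → X1 A1 A1; A1 → S X3 S; A1 → X1 A1 S S.

S -> id | X1 Y1; A1 -> X2 X1 | S Y2 | X1 Y3; X1 -> ); X2 -> id; X3 -> *; Y1 -> A1 A1; Y2 -> X3 S; Y3 -> A1 Y4; Y4 -> S S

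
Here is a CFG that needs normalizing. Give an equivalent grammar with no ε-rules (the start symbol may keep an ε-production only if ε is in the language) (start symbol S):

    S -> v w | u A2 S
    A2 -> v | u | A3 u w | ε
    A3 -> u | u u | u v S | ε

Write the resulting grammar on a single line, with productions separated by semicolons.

S -> v w | u A2 S | u S; A2 -> v | u | A3 u w | u w; A3 -> u | u u | u v S

The nullable symbols are {A2, A3}.
ε ∉ L(G), so no ε-production is kept.
For each production, add variants omitting each subset of nullable occurrences: S → u A2 S gives u A2 S | u S. A2 → A3 u w gives A3 u w | u w.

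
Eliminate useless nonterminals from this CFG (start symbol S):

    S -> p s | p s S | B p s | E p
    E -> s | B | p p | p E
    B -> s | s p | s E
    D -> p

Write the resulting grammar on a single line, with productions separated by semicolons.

Generating nonterminals: {B, D, E, S}.
Reachable from S after that: {B, E, S}.
Removed useless symbols: {D} and every production mentioning them.

S -> p s | p s S | B p s | E p; E -> s | B | p p | p E; B -> s | s p | s E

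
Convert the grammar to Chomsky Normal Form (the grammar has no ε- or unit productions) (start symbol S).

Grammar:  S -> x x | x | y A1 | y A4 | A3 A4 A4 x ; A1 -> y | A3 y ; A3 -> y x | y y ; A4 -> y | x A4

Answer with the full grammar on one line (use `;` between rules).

S -> X1 X1 | x | X2 A1 | X2 A4 | A3 Y1; A1 -> y | A3 X2; A3 -> X2 X1 | X2 X2; A4 -> y | X1 A4; X1 -> x; X2 -> y; Y1 -> A4 Y2; Y2 -> A4 X1

Introduce a nonterminal for each terminal appearing in a rule of length ≥ 2: X1 → x, X2 → y.
Binarize each right-hand side of length ≥ 3 by chaining fresh nonterminals (Y1, Y2, …): affected rules were S → A3 A4 A4 X1.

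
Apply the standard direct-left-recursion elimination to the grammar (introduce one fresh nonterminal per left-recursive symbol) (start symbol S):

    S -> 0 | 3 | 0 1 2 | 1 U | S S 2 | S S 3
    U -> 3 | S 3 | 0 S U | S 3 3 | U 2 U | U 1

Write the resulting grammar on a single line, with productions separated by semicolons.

S -> 0 S' | 3 S' | 0 1 2 S' | 1 U S'; U -> 3 U' | S 3 U' | 0 S U U' | S 3 3 U'; S' -> S 2 S' | S 3 S' | ε; U' -> 2 U U' | 1 U' | ε

S, U are directly left-recursive.
For S: α = {S 2, S 3}, β = {0, 3, 0 1 2, 1 U}. Rewrite as S → β S' and S' → α S' | ε.
For U: α = {2 U, 1}, β = {3, S 3, 0 S U, S 3 3}. Rewrite as U → β U' and U' → α U' | ε.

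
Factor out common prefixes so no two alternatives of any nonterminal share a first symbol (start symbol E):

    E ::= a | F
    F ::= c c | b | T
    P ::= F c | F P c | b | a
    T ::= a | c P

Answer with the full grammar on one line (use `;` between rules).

E ::= a | F; F ::= c c | b | T; P ::= b | a | F P'; T ::= a | c P; P' ::= c | P c

P has alternatives sharing prefix 'F': factor to P → F P' with P' → c | P c.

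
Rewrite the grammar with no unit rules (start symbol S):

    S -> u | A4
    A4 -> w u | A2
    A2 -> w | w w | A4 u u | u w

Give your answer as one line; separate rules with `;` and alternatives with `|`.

Unit pairs: A4 ⇒* {A2}; S ⇒* {A2, A4}.
For every A with A ⇒* B via unit rules, add B's non-unit alternatives to A; then delete every rule of the form X → Y.

S -> w u | w | w w | A4 u u | u w | u; A4 -> w u | w | w w | A4 u u | u w; A2 -> w | w w | A4 u u | u w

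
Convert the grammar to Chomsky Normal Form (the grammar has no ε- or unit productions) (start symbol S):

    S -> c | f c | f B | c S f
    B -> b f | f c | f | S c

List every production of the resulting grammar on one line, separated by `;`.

S -> c | X1 X2 | X1 B | X2 Y1; B -> X3 X1 | X1 X2 | f | S X2; X1 -> f; X2 -> c; X3 -> b; Y1 -> S X1

Introduce a nonterminal for each terminal appearing in a rule of length ≥ 2: X1 → f, X2 → c, X3 → b.
Binarize each right-hand side of length ≥ 3 by chaining fresh nonterminals (Y1, Y2, …): affected rules were S → X2 S X1.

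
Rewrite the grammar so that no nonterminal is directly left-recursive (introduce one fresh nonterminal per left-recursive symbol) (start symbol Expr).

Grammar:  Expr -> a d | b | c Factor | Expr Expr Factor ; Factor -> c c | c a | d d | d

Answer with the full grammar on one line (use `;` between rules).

Expr -> a d Expr1 | b Expr1 | c Factor Expr1; Factor -> c c | c a | d d | d; Expr1 -> Expr Factor Expr1 | ε

Left recursion appears on Expr.
For Expr: α = {Expr Factor}, β = {a d, b, c Factor}. Rewrite as Expr → β Expr1 and Expr1 → α Expr1 | ε.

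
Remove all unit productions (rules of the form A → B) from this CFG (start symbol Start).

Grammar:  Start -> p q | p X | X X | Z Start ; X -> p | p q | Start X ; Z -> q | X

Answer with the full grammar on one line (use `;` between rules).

Unit pairs: Z ⇒* {X}.
Replace each nonterminal's rules with the union of the non-unit rules of every nonterminal it unit-derives.

Start -> p q | p X | X X | Z Start; X -> p | p q | Start X; Z -> q | p | p q | Start X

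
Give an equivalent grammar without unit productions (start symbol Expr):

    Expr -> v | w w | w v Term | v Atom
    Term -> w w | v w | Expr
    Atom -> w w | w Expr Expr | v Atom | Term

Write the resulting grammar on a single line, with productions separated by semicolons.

Expr -> v | w w | w v Term | v Atom; Term -> w w | v w | v | w v Term | v Atom; Atom -> w w | v w | w Expr Expr | v Atom | v | w v Term

Unit pairs: Atom ⇒* {Expr, Term}; Term ⇒* {Expr}.
Replace each nonterminal's rules with the union of the non-unit rules of every nonterminal it unit-derives.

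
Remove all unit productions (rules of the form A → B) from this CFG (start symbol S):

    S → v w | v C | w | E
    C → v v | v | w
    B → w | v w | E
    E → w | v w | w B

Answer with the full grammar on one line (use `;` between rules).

S → w | v w | w B | v C; C → v v | v | w; B → w | v w | w B; E → w | v w | w B

Unit pairs: B ⇒* {E}; S ⇒* {E}.
Replace each nonterminal's rules with the union of the non-unit rules of every nonterminal it unit-derives.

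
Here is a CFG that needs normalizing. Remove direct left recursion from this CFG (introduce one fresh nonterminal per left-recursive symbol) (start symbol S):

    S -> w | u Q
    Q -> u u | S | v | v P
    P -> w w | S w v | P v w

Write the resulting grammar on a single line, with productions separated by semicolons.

Directly left-recursive nonterminal: P.
For P: α = {v w}, β = {w w, S w v}. Rewrite as P → β P' and P' → α P' | ε.

S -> w | u Q; Q -> u u | S | v | v P; P -> w w P' | S w v P'; P' -> v w P' | ε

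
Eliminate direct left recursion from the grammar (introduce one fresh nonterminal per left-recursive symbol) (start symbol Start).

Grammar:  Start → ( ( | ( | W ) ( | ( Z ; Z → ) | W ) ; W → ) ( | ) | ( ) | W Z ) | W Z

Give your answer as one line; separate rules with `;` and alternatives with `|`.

Directly left-recursive nonterminal: W.
For W: α = {Z ), Z}, β = {) (, ), ( )}. Rewrite as W → β W1 and W1 → α W1 | ε.

Start → ( ( | ( | W ) ( | ( Z; Z → ) | W ); W → ) ( W1 | ) W1 | ( ) W1; W1 → Z ) W1 | Z W1 | eps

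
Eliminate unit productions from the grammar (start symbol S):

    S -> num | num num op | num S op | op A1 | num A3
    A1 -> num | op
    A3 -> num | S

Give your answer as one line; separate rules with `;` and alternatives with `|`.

Unit pairs: A3 ⇒* {S}.
Replace each nonterminal's rules with the union of the non-unit rules of every nonterminal it unit-derives.

S -> num | num num op | num S op | op A1 | num A3; A1 -> num | op; A3 -> num | num num op | num S op | op A1 | num A3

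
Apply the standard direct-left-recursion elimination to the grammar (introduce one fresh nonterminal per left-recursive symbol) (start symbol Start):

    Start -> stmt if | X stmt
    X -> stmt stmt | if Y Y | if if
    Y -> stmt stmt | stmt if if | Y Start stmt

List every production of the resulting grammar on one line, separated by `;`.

Y is directly left-recursive.
For Y: α = {Start stmt}, β = {stmt stmt, stmt if if}. Rewrite as Y → β Y1 and Y1 → α Y1 | ε.

Start -> stmt if | X stmt; X -> stmt stmt | if Y Y | if if; Y -> stmt stmt Y1 | stmt if if Y1; Y1 -> Start stmt Y1 | ε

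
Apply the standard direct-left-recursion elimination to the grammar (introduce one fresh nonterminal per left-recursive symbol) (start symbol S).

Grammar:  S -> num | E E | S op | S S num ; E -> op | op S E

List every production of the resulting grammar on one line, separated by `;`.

S -> num S' | E E S'; E -> op | op S E; S' -> op S' | S num S' | ε

S is directly left-recursive.
For S: α = {op, S num}, β = {num, E E}. Rewrite as S → β S' and S' → α S' | ε.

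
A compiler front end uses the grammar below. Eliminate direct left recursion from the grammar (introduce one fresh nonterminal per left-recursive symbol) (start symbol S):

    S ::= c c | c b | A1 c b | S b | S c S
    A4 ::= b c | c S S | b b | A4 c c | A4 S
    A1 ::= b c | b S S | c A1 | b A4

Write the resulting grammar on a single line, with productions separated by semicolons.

Directly left-recursive nonterminals: S, A4.
For S: α = {b, c S}, β = {c c, c b, A1 c b}. Rewrite as S → β S' and S' → α S' | ε.
For A4: α = {c c, S}, β = {b c, c S S, b b}. Rewrite as A4 → β A4' and A4' → α A4' | ε.

S ::= c c S' | c b S' | A1 c b S'; A4 ::= b c A4' | c S S A4' | b b A4'; A1 ::= b c | b S S | c A1 | b A4; S' ::= b S' | c S S' | ε; A4' ::= c c A4' | S A4' | ε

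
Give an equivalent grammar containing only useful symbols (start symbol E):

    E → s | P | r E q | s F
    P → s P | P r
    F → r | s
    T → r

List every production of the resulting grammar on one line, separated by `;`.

Generating nonterminals: {E, F, T}.
Reachable from E after that: {E, F}.
Removed useless symbols: {P, T} and every production mentioning them.

E → s | r E q | s F; F → r | s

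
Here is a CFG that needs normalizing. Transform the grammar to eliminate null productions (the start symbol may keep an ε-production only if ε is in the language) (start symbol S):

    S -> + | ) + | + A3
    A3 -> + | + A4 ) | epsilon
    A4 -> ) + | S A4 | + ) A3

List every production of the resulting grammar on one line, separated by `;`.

The nullable symbols are {A3}.
ε ∉ L(G), so no ε-production is kept.
Expand every rule over subsets of its nullable positions: A4 → + ) A3 gives + ) A3 | + ).

S -> + | ) + | + A3; A3 -> + | + A4 ); A4 -> ) + | S A4 | + ) A3 | + )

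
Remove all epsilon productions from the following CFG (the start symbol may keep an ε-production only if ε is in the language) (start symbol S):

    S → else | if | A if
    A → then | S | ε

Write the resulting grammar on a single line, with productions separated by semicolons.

Nullable nonterminals: {A}.
ε ∉ L(G), so no ε-production is kept.

S → else | if | A if; A → then | S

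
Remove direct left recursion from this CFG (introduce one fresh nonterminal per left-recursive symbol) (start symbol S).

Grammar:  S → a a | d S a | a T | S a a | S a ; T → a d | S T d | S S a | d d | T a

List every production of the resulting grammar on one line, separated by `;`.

S, T are directly left-recursive.
For S: α = {a a, a}, β = {a a, d S a, a T}. Rewrite as S → β S' and S' → α S' | ε.
For T: α = {a}, β = {a d, S T d, S S a, d d}. Rewrite as T → β T' and T' → α T' | ε.

S → a a S' | d S a S' | a T S'; T → a d T' | S T d T' | S S a T' | d d T'; S' → a a S' | a S' | ε; T' → a T' | ε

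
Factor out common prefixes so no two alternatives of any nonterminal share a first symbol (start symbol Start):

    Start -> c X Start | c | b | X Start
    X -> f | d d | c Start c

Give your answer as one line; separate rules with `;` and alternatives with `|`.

Start -> b | X Start | c Start1; X -> f | d d | c Start c; Start1 -> X Start | ε

Start has alternatives sharing prefix 'c': factor to Start → c Start1 with Start1 → X Start | ε.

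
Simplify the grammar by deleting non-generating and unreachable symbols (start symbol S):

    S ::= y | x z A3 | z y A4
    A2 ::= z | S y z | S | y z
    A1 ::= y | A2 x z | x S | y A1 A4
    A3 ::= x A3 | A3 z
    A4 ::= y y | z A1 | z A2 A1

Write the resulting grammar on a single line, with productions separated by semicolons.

Generating nonterminals: {A1, A2, A4, S}.
Reachable from S after that: {A1, A2, A4, S}.
Removed useless symbols: {A3} and every production mentioning them.

S ::= y | z y A4; A2 ::= z | S y z | S | y z; A1 ::= y | A2 x z | x S | y A1 A4; A4 ::= y y | z A1 | z A2 A1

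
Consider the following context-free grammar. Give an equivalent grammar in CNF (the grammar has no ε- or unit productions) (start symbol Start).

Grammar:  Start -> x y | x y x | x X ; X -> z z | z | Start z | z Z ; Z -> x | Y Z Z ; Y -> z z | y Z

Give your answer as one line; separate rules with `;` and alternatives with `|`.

Introduce a nonterminal for each terminal appearing in a rule of length ≥ 2: X1 → x, X2 → y, X3 → z.
Binarize each right-hand side of length ≥ 3 by chaining fresh nonterminals (Y1, Y2, …): affected rules were Start → X1 X2 X1; Z → Y Z Z.

Start -> X1 X2 | X1 Y1 | X1 X; X -> X3 X3 | z | Start X3 | X3 Z; Z -> x | Y Y2; Y -> X3 X3 | X2 Z; X1 -> x; X2 -> y; X3 -> z; Y1 -> X2 X1; Y2 -> Z Z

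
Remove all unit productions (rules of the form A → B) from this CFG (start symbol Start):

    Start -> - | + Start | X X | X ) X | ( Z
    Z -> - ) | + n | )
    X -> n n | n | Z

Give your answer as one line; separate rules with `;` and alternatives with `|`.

Start -> - | + Start | X X | X ) X | ( Z; Z -> - ) | + n | ); X -> - ) | + n | ) | n n | n

Unit pairs: X ⇒* {Z}.
For every A with A ⇒* B via unit rules, add B's non-unit alternatives to A; then delete every rule of the form X → Y.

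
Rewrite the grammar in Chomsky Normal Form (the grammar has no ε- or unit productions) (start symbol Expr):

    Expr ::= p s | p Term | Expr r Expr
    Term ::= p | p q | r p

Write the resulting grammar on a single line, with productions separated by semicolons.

Introduce a nonterminal for each terminal appearing in a rule of length ≥ 2: X1 → p, X2 → s, X3 → r, X4 → q.
Binarize each right-hand side of length ≥ 3 by chaining fresh nonterminals (Y1, Y2, …): affected rules were Expr → Expr X3 Expr.

Expr ::= X1 X2 | X1 Term | Expr Y1; Term ::= p | X1 X4 | X3 X1; X1 ::= p; X2 ::= s; X3 ::= r; X4 ::= q; Y1 ::= X3 Expr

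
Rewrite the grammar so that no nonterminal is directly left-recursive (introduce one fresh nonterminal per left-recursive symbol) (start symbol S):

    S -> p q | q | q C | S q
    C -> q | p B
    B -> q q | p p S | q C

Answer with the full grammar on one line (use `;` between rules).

S is directly left-recursive.
For S: α = {q}, β = {p q, q, q C}. Rewrite as S → β S' and S' → α S' | ε.

S -> p q S' | q S' | q C S'; C -> q | p B; B -> q q | p p S | q C; S' -> q S' | ε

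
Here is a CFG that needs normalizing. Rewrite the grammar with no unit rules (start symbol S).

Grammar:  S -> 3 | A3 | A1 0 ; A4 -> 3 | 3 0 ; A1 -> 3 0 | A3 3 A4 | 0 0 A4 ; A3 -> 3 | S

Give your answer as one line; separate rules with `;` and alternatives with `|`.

S -> 3 | A1 0; A4 -> 3 | 3 0; A1 -> 3 0 | A3 3 A4 | 0 0 A4; A3 -> 3 | A1 0

Unit pairs: A3 ⇒* {S}; S ⇒* {A3}.
For every A with A ⇒* B via unit rules, add B's non-unit alternatives to A; then delete every rule of the form X → Y.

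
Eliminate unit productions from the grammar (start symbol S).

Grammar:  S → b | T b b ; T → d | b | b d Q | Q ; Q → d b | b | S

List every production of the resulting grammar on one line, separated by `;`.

Unit pairs: Q ⇒* {S}; T ⇒* {Q, S}.
Replace each nonterminal's rules with the union of the non-unit rules of every nonterminal it unit-derives.

S → b | T b b; T → b | T b b | d b | d | b d Q; Q → b | T b b | d b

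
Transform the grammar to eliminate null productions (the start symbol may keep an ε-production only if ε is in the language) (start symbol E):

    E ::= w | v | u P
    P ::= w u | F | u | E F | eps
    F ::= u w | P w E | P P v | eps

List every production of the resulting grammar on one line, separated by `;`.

E ::= w | v | u P | u; P ::= w u | F | u | E F | E; F ::= u w | P w E | w E | P P v | P v | v

Nullable set = {F, P}.
ε ∉ L(G), so no ε-production is kept.
Add the nullable-subset variants: E → u P gives u P | u. P → E F gives E F | E. F → P w E gives P w E | w E. F → P P v gives P P v | P v | v.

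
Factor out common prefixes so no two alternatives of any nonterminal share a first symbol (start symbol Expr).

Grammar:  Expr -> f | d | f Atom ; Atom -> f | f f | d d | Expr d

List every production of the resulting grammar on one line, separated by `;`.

Expr -> d | f Expr1; Atom -> d d | Expr d | f Atom1; Expr1 -> ε | Atom; Atom1 -> ε | f

Expr has alternatives sharing prefix 'f': factor to Expr → f Expr1 with Expr1 → ε | Atom.
Atom has alternatives sharing prefix 'f': factor to Atom → f Atom1 with Atom1 → ε | f.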